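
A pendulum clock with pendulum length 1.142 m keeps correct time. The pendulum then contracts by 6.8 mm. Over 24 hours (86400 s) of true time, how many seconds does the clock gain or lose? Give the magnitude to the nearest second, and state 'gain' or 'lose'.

T ∝ √L, so T'/T = √(1.13520/1.142) = 0.997018.
In 86400 s of true time the clock registers 86400/0.997018 = 86658.4 s, so it gains 258 s.

gain 258 s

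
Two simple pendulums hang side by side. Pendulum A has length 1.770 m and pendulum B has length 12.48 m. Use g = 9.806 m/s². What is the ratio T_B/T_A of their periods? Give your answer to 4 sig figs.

T ∝ √L, so T_B/T_A = √(L_B/L_A) = √(12.48/1.770) = 2.655.

2.655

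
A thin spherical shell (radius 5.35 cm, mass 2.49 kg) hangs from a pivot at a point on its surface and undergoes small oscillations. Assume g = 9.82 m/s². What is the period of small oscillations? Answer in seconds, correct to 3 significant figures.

I_cm = (2/3)mr² = 0.004751 kg·m². The pivot is at distance d = 0.0535 m from the centre of mass.
By the parallel-axis theorem, I = I_cm + md² = 0.004751 + 0.007127 = 0.01188 kg·m².
T = 2π√(I/(mgd)) = 2π√(0.01188/(2.49 × 9.82 × 0.0535)) = 0.599 s.

0.599 s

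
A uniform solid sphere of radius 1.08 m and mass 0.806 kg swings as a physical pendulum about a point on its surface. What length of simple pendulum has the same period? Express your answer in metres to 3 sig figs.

1.51 m

The equivalent simple-pendulum length is L_eq = I/(md), where I is about the pivot and d = 1.080 m.
I_cm = (2/5)mR² = 0.3760 kg·m², so I = I_cm + md² = 0.3760 + 0.9401 = 1.316 kg·m².
L_eq = 1.316/(0.806 × 1.080) = 1.51 m.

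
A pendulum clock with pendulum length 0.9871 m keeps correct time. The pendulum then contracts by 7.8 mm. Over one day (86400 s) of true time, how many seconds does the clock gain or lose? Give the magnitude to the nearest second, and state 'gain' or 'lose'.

T ∝ √L, so T'/T = √(0.97930/0.9871) = 0.996041.
In 86400 s of true time the clock registers 86400/0.996041 = 86743.4 s, so it gains 343 s.

gain 343 s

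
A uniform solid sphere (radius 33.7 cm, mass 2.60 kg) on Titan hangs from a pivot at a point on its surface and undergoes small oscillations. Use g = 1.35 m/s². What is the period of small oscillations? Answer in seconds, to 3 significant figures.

I_cm = (2/5)mr² = 0.1181 kg·m². The pivot is at distance d = 0.337 m from the centre of mass.
By the parallel-axis theorem, I = I_cm + md² = 0.1181 + 0.2953 = 0.4134 kg·m².
T = 2π√(I/(mgd)) = 2π√(0.4134/(2.60 × 1.35 × 0.337)) = 3.71 s.

3.71 s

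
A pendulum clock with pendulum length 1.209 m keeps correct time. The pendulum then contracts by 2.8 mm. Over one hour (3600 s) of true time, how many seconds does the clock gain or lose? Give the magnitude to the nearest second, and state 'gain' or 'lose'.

T ∝ √L, so T'/T = √(1.20620/1.209) = 0.998841.
In 3600 s of true time the clock registers 3600/0.998841 = 3604.2 s, so it gains 4 s.

gain 4 s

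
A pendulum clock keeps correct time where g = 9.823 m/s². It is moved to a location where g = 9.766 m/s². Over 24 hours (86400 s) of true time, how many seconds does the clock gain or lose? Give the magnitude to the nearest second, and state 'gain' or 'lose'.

The clock's period scales as T ∝ 1/√g, so T'/T = √(9.823/9.766) = 1.00291.
In 86400 s of true time the clock registers 86400/1.00291 = 86149.0 s, so it loses 251 s.

lose 251 s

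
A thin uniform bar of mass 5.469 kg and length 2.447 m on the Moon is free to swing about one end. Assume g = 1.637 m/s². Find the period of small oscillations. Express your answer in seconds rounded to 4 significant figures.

6.272 s

For a physical pendulum T = 2π√(I/(mgd)), with d = 1.2235 m from pivot to centre of mass.
I_cm = mL²/12 = 5.469 × 2.447²/12 = 2.7289 kg·m²; I = I_cm + md² = 2.7289 + 5.469 × 1.2235² = 10.916 kg·m².
T = 2π√(10.916/(5.469 × 1.637 × 1.2235)) = 6.272 s.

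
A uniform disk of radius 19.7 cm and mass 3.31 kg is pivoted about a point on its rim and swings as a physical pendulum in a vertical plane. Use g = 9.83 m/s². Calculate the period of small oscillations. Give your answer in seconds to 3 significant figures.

I_cm = ½mr² = 0.06423 kg·m². The pivot is at distance d = 0.197 m from the centre of mass.
By the parallel-axis theorem, I = I_cm + md² = 0.06423 + 0.1285 = 0.1927 kg·m².
T = 2π√(I/(mgd)) = 2π√(0.1927/(3.31 × 9.83 × 0.197)) = 1.09 s.

1.09 s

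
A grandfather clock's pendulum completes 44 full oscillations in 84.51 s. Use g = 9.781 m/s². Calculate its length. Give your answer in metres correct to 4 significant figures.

T = 84.51/44 = 1.9207 s.
From T = 2π√(L/g), L = gT²/(4π²) = 9.781 × 1.9207²/(4π²) = 0.9140 m.

0.9140 m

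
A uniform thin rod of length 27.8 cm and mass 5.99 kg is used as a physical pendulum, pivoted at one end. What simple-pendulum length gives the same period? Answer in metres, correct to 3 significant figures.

The equivalent simple-pendulum length is L_eq = I/(md), where I is about the pivot and d = 0.1390 m.
I_cm = (1/12)mL² = 0.03858 kg·m², so I = I_cm + md² = 0.03858 + 0.1157 = 0.1543 kg·m².
L_eq = 0.1543/(5.99 × 0.1390) = 0.185 m.

0.185 m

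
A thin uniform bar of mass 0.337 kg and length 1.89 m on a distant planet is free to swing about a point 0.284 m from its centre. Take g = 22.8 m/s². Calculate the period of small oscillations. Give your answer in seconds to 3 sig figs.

1.52 s

For a physical pendulum T = 2π√(I/(mgd)), with d = 0.2840 m from pivot to centre of mass.
I_cm = mL²/12 = 0.337 × 1.89²/12 = 0.1003 kg·m²; I = I_cm + md² = 0.1003 + 0.337 × 0.2840² = 0.1275 kg·m².
T = 2π√(0.1275/(0.337 × 22.8 × 0.2840)) = 1.52 s.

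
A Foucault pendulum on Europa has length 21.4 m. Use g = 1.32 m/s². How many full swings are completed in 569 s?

T = 2π√(L/g) = 2π√(21.4/1.32) = 25.30 s.
Number of complete oscillations = ⌊569/25.30⌋ = ⌊22.49⌋ = 22.

22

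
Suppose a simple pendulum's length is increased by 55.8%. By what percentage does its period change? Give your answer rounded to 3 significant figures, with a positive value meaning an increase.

T ∝ √L, so T'/T = √(1.558) = 1.248.
Percentage change in T = (1.248 − 1) × 100% = 24.8%.

24.8%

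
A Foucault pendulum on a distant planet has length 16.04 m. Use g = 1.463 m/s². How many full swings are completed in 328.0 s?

T = 2π√(L/g) = 2π√(16.04/1.463) = 20.805 s.
Number of complete oscillations = ⌊328.0/20.805⌋ = ⌊15.766⌋ = 15.

15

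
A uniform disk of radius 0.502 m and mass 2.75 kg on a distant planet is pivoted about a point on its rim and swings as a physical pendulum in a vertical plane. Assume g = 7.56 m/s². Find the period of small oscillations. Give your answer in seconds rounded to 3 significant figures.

1.98 s

I_cm = ½mr² = 0.3465 kg·m². The pivot is at distance d = 0.502 m from the centre of mass.
By the parallel-axis theorem, I = I_cm + md² = 0.3465 + 0.6930 = 1.040 kg·m².
T = 2π√(I/(mgd)) = 2π√(1.040/(2.75 × 7.56 × 0.502)) = 1.98 s.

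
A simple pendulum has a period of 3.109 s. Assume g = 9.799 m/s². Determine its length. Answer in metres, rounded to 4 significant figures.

2.399 m

From T = 2π√(L/g), L = gT²/(4π²) = 9.799 × 3.1090²/(4π²) = 2.399 m.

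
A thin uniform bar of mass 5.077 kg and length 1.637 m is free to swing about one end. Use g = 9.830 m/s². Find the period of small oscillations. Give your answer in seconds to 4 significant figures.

For a physical pendulum T = 2π√(I/(mgd)), with d = 0.81850 m from pivot to centre of mass.
I_cm = mL²/12 = 5.077 × 1.637²/12 = 1.1338 kg·m²; I = I_cm + md² = 1.1338 + 5.077 × 0.81850² = 4.5351 kg·m².
T = 2π√(4.5351/(5.077 × 9.830 × 0.81850)) = 2.094 s.

2.094 s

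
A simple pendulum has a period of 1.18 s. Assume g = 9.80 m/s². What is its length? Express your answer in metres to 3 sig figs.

From T = 2π√(L/g), L = gT²/(4π²) = 9.80 × 1.180²/(4π²) = 0.346 m.

0.346 m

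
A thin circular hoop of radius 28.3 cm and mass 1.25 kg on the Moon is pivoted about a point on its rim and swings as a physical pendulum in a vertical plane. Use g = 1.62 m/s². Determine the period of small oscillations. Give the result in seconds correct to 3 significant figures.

I_cm = mr² = 0.1001 kg·m². The pivot is at distance d = 0.283 m from the centre of mass.
By the parallel-axis theorem, I = I_cm + md² = 0.1001 + 0.1001 = 0.2002 kg·m².
T = 2π√(I/(mgd)) = 2π√(0.2002/(1.25 × 1.62 × 0.283)) = 3.71 s.

3.71 s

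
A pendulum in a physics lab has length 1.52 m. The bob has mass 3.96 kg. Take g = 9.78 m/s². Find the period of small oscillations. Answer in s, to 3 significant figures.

2.48 s

T = 2π√(L/g) = 2π√(1.52/9.78) = 2π × 0.3942 = 2.48 s.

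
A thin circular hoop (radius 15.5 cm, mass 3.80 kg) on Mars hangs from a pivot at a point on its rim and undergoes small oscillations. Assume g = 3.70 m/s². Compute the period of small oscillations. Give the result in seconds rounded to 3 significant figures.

1.82 s

I_cm = mr² = 0.09130 kg·m². The pivot is at distance d = 0.155 m from the centre of mass.
By the parallel-axis theorem, I = I_cm + md² = 0.09130 + 0.09130 = 0.1826 kg·m².
T = 2π√(I/(mgd)) = 2π√(0.1826/(3.80 × 3.70 × 0.155)) = 1.82 s.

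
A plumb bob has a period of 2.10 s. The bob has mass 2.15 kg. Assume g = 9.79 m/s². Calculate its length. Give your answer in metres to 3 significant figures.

1.09 m

From T = 2π√(L/g), L = gT²/(4π²) = 9.79 × 2.100²/(4π²) = 1.09 m.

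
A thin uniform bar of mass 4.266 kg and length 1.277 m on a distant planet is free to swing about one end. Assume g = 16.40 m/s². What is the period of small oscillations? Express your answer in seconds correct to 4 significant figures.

1.432 s

For a physical pendulum T = 2π√(I/(mgd)), with d = 0.63850 m from pivot to centre of mass.
I_cm = mL²/12 = 4.266 × 1.277²/12 = 0.57972 kg·m²; I = I_cm + md² = 0.57972 + 4.266 × 0.63850² = 2.3189 kg·m².
T = 2π√(2.3189/(4.266 × 16.40 × 0.63850)) = 1.432 s.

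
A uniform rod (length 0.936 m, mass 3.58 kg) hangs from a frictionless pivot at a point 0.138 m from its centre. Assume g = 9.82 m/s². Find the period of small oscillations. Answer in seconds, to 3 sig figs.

1.64 s

For a physical pendulum T = 2π√(I/(mgd)), with d = 0.1380 m from pivot to centre of mass.
I_cm = mL²/12 = 3.58 × 0.936²/12 = 0.2614 kg·m²; I = I_cm + md² = 0.2614 + 3.58 × 0.1380² = 0.3295 kg·m².
T = 2π√(0.3295/(3.58 × 9.82 × 0.1380)) = 1.64 s.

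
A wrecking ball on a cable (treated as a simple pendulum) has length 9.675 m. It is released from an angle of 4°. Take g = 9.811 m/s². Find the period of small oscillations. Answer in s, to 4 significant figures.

6.239 s

T = 2π√(L/g) = 2π√(9.675/9.811) = 2π × 0.99304 = 6.239 s.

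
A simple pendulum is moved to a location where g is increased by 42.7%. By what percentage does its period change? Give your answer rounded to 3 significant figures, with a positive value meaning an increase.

-16.3%

T ∝ 1/√g, so T'/T = 1/√(1.427) = 0.8371.
Percentage change in T = (0.8371 − 1) × 100% = -16.3%.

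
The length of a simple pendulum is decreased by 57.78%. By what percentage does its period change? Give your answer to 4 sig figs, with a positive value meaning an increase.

T ∝ √L, so T'/T = √(0.42220) = 0.64977.
Percentage change in T = (0.64977 − 1) × 100% = -35.02%.

-35.02%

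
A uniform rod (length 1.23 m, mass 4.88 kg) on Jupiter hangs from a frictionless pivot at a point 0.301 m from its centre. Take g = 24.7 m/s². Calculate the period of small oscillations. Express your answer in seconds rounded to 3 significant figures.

1.07 s

For a physical pendulum T = 2π√(I/(mgd)), with d = 0.3010 m from pivot to centre of mass.
I_cm = mL²/12 = 4.88 × 1.23²/12 = 0.6152 kg·m²; I = I_cm + md² = 0.6152 + 4.88 × 0.3010² = 1.057 kg·m².
T = 2π√(1.057/(4.88 × 24.7 × 0.3010)) = 1.07 s.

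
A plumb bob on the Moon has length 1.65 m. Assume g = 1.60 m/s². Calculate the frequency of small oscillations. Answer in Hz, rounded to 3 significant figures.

0.157 Hz

T = 2π√(L/g) = 2π√(1.65/1.60) = 6.381 s, so f = 1/T = 0.157 Hz.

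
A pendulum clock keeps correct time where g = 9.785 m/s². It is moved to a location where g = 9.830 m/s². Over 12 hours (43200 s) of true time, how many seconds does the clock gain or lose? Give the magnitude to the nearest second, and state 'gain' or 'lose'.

gain 99 s

The clock's period scales as T ∝ 1/√g, so T'/T = √(9.785/9.830) = 0.997708.
In 43200 s of true time the clock registers 43200/0.997708 = 43299.2 s, so it gains 99 s.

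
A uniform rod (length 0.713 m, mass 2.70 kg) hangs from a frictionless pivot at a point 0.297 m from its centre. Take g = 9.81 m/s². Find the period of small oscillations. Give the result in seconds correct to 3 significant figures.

1.33 s

For a physical pendulum T = 2π√(I/(mgd)), with d = 0.2970 m from pivot to centre of mass.
I_cm = mL²/12 = 2.70 × 0.713²/12 = 0.1144 kg·m²; I = I_cm + md² = 0.1144 + 2.70 × 0.2970² = 0.3525 kg·m².
T = 2π√(0.3525/(2.70 × 9.81 × 0.2970)) = 1.33 s.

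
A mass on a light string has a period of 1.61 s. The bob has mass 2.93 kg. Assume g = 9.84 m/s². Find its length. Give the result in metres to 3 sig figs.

0.646 m

From T = 2π√(L/g), L = gT²/(4π²) = 9.84 × 1.610²/(4π²) = 0.646 m.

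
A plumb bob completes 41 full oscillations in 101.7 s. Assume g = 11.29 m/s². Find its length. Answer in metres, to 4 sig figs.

1.760 m

T = 101.7/41 = 2.4805 s.
From T = 2π√(L/g), L = gT²/(4π²) = 11.29 × 2.4805²/(4π²) = 1.760 m.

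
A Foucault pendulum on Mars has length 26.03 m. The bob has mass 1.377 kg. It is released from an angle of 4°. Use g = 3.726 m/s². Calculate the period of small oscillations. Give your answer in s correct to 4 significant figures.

16.61 s

T = 2π√(L/g) = 2π√(26.03/3.726) = 2π × 2.6431 = 16.61 s.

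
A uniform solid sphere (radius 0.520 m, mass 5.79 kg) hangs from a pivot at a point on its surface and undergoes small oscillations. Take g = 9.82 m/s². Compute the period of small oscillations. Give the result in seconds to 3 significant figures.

1.71 s

I_cm = (2/5)mr² = 0.6262 kg·m². The pivot is at distance d = 0.520 m from the centre of mass.
By the parallel-axis theorem, I = I_cm + md² = 0.6262 + 1.566 = 2.192 kg·m².
T = 2π√(I/(mgd)) = 2π√(2.192/(5.79 × 9.82 × 0.520)) = 1.71 s.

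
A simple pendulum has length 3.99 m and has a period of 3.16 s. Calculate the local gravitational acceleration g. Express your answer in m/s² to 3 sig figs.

15.8 m/s²

From T = 2π√(L/g), g = 4π²L/T² = 4π² × 3.99/3.160² = 15.8 m/s².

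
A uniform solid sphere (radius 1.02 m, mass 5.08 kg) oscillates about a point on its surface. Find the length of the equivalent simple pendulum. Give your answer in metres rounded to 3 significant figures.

1.43 m

The equivalent simple-pendulum length is L_eq = I/(md), where I is about the pivot and d = 1.020 m.
I_cm = (2/5)mR² = 2.114 kg·m², so I = I_cm + md² = 2.114 + 5.285 = 7.399 kg·m².
L_eq = 7.399/(5.08 × 1.020) = 1.43 m.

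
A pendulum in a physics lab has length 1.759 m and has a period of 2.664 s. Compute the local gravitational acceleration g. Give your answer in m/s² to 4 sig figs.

From T = 2π√(L/g), g = 4π²L/T² = 4π² × 1.759/2.6640² = 9.785 m/s².

9.785 m/s²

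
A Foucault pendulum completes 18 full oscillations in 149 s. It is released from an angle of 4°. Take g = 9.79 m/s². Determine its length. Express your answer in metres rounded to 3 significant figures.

T = 149/18 = 8.278 s.
From T = 2π√(L/g), L = gT²/(4π²) = 9.79 × 8.278²/(4π²) = 17.0 m.

17.0 m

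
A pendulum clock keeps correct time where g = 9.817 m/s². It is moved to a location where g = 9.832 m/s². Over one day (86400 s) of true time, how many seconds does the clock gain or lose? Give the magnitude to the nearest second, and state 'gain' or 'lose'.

gain 66 s

The clock's period scales as T ∝ 1/√g, so T'/T = √(9.817/9.832) = 0.999237.
In 86400 s of true time the clock registers 86400/0.999237 = 86466.0 s, so it gains 66 s.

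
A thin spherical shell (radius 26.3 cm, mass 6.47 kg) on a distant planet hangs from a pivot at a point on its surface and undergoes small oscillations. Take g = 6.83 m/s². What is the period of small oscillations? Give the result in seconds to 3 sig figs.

I_cm = (2/3)mr² = 0.2983 kg·m². The pivot is at distance d = 0.263 m from the centre of mass.
By the parallel-axis theorem, I = I_cm + md² = 0.2983 + 0.4475 = 0.7459 kg·m².
T = 2π√(I/(mgd)) = 2π√(0.7459/(6.47 × 6.83 × 0.263)) = 1.59 s.

1.59 s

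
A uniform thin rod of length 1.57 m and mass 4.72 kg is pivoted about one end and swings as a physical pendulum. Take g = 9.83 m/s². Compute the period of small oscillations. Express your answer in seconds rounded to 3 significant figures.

For a physical pendulum T = 2π√(I/(mgd)), with d = 0.7850 m from pivot to centre of mass.
I_cm = mL²/12 = 4.72 × 1.57²/12 = 0.9695 kg·m²; I = I_cm + md² = 0.9695 + 4.72 × 0.7850² = 3.878 kg·m².
T = 2π√(3.878/(4.72 × 9.83 × 0.7850)) = 2.05 s.

2.05 s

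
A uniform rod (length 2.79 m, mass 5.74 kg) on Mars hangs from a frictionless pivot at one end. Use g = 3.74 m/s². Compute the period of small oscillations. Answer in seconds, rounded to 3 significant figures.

For a physical pendulum T = 2π√(I/(mgd)), with d = 1.395 m from pivot to centre of mass.
I_cm = mL²/12 = 5.74 × 2.79²/12 = 3.723 kg·m²; I = I_cm + md² = 3.723 + 5.74 × 1.395² = 14.89 kg·m².
T = 2π√(14.89/(5.74 × 3.74 × 1.395)) = 4.43 s.

4.43 s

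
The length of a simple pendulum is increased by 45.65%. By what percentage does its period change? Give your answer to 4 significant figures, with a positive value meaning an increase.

T ∝ √L, so T'/T = √(1.4565) = 1.2069.
Percentage change in T = (1.2069 − 1) × 100% = 20.69%.

20.69%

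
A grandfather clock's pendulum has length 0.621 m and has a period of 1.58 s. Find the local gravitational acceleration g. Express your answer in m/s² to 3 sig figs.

9.82 m/s²

From T = 2π√(L/g), g = 4π²L/T² = 4π² × 0.621/1.580² = 9.82 m/s².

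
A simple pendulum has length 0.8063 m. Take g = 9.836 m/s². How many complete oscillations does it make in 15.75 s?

8

T = 2π√(L/g) = 2π√(0.8063/9.836) = 1.7989 s.
Number of complete oscillations = ⌊15.75/1.7989⌋ = ⌊8.7551⌋ = 8.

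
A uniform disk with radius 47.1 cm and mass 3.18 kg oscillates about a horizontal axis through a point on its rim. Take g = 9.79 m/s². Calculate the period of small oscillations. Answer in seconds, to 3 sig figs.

I_cm = ½mr² = 0.3527 kg·m². The pivot is at distance d = 0.471 m from the centre of mass.
By the parallel-axis theorem, I = I_cm + md² = 0.3527 + 0.7055 = 1.058 kg·m².
T = 2π√(I/(mgd)) = 2π√(1.058/(3.18 × 9.79 × 0.471)) = 1.69 s.

1.69 s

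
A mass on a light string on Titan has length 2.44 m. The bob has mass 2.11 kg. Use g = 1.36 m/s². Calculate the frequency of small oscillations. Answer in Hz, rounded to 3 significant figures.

0.119 Hz

T = 2π√(L/g) = 2π√(2.44/1.36) = 8.416 s, so f = 1/T = 0.119 Hz.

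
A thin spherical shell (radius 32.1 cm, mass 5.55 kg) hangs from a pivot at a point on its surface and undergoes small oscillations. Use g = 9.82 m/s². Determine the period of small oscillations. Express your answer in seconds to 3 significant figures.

1.47 s

I_cm = (2/3)mr² = 0.3813 kg·m². The pivot is at distance d = 0.321 m from the centre of mass.
By the parallel-axis theorem, I = I_cm + md² = 0.3813 + 0.5719 = 0.9531 kg·m².
T = 2π√(I/(mgd)) = 2π√(0.9531/(5.55 × 9.82 × 0.321)) = 1.47 s.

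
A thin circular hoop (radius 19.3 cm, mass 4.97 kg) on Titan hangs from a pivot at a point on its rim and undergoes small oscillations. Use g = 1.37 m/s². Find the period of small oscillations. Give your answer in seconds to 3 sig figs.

3.34 s

I_cm = mr² = 0.1851 kg·m². The pivot is at distance d = 0.193 m from the centre of mass.
By the parallel-axis theorem, I = I_cm + md² = 0.1851 + 0.1851 = 0.3703 kg·m².
T = 2π√(I/(mgd)) = 2π√(0.3703/(4.97 × 1.37 × 0.193)) = 3.34 s.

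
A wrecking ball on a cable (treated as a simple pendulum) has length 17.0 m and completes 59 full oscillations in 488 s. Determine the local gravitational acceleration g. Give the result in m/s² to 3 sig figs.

9.81 m/s²

T = 488/59 = 8.271 s.
From T = 2π√(L/g), g = 4π²L/T² = 4π² × 17.0/8.271² = 9.81 m/s².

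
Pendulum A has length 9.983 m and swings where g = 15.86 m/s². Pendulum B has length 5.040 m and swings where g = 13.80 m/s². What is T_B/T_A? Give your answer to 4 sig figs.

T = 2π√(L/g), so T_B/T_A = √((L_B/g_B)/(L_A/g_A)) = √((5.040/13.80)/(9.983/15.86)) = 0.7617.

0.7617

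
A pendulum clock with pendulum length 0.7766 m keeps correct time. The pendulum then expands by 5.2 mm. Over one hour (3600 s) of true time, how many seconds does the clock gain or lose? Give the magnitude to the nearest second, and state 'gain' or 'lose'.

T ∝ √L, so T'/T = √(0.78180/0.7766) = 1.00334.
In 3600 s of true time the clock registers 3600/1.00334 = 3588.0 s, so it loses 12 s.

lose 12 s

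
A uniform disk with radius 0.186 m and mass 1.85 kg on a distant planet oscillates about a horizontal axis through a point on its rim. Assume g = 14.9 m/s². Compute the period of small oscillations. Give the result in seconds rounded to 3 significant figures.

I_cm = ½mr² = 0.03200 kg·m². The pivot is at distance d = 0.186 m from the centre of mass.
By the parallel-axis theorem, I = I_cm + md² = 0.03200 + 0.06400 = 0.09600 kg·m².
T = 2π√(I/(mgd)) = 2π√(0.09600/(1.85 × 14.9 × 0.186)) = 0.860 s.

0.860 s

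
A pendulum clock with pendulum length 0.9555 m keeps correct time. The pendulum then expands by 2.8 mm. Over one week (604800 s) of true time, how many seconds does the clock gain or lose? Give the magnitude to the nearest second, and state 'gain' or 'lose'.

T ∝ √L, so T'/T = √(0.95830/0.9555) = 1.00146.
In 604800 s of true time the clock registers 604800/1.00146 = 603915.8 s, so it loses 884 s.

lose 884 s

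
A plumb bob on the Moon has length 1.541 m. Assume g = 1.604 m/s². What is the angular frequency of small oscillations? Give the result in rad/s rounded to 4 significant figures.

1.020 rad/s

ω = √(g/L) = √(1.604/1.541) = 1.020 rad/s.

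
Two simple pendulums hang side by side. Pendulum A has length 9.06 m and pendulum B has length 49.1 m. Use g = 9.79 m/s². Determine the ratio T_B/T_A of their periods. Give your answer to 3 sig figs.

2.33

T ∝ √L, so T_B/T_A = √(L_B/L_A) = √(49.1/9.06) = 2.33.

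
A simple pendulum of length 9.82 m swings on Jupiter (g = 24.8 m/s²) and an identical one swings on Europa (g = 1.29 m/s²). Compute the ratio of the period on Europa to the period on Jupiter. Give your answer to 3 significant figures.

4.38

T ∝ 1/√g, so T₂/T₁ = √(g₁/g₂) = √(24.8/1.29) = 4.38.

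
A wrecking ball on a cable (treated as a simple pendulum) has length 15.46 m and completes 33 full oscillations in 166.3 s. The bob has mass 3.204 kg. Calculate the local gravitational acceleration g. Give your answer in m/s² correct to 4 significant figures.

24.03 m/s²

T = 166.3/33 = 5.0394 s.
From T = 2π√(L/g), g = 4π²L/T² = 4π² × 15.46/5.0394² = 24.03 m/s².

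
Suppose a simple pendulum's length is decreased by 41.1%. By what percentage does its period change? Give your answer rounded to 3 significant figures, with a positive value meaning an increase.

-23.3%

T ∝ √L, so T'/T = √(0.5890) = 0.7675.
Percentage change in T = (0.7675 − 1) × 100% = -23.3%.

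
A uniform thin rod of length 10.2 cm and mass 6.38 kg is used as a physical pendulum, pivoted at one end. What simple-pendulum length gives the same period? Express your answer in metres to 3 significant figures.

The equivalent simple-pendulum length is L_eq = I/(md), where I is about the pivot and d = 0.05100 m.
I_cm = (1/12)mL² = 0.005531 kg·m², so I = I_cm + md² = 0.005531 + 0.01659 = 0.02213 kg·m².
L_eq = 0.02213/(6.38 × 0.05100) = 0.0680 m.

0.0680 m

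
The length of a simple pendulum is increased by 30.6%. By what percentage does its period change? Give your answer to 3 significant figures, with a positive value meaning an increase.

T ∝ √L, so T'/T = √(1.306) = 1.143.
Percentage change in T = (1.143 − 1) × 100% = 14.3%.

14.3%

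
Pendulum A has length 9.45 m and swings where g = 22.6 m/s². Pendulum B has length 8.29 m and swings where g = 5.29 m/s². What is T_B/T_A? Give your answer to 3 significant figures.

1.94

T = 2π√(L/g), so T_B/T_A = √((L_B/g_B)/(L_A/g_A)) = √((8.29/5.29)/(9.45/22.6)) = 1.94.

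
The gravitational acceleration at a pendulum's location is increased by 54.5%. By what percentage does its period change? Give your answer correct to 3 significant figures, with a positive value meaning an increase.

-19.5%

T ∝ 1/√g, so T'/T = 1/√(1.545) = 0.8045.
Percentage change in T = (0.8045 − 1) × 100% = -19.5%.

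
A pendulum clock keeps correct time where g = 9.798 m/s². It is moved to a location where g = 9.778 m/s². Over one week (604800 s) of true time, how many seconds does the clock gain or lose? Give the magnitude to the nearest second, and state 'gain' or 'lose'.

lose 618 s

The clock's period scales as T ∝ 1/√g, so T'/T = √(9.798/9.778) = 1.00102.
In 604800 s of true time the clock registers 604800/1.00102 = 604182.4 s, so it loses 618 s.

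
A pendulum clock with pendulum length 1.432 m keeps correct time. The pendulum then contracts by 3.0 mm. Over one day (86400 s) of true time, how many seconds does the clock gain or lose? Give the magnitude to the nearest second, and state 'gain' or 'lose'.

T ∝ √L, so T'/T = √(1.42900/1.432) = 0.998952.
In 86400 s of true time the clock registers 86400/0.998952 = 86490.6 s, so it gains 91 s.

gain 91 s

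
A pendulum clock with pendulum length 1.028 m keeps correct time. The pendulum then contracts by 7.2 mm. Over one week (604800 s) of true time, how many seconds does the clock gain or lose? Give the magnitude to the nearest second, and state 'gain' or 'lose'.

T ∝ √L, so T'/T = √(1.02080/1.028) = 0.996492.
In 604800 s of true time the clock registers 604800/0.996492 = 606929.2 s, so it gains 2129 s.

gain 2129 s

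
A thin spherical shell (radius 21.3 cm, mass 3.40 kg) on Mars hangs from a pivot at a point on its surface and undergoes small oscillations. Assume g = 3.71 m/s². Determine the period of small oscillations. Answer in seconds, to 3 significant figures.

1.94 s

I_cm = (2/3)mr² = 0.1028 kg·m². The pivot is at distance d = 0.213 m from the centre of mass.
By the parallel-axis theorem, I = I_cm + md² = 0.1028 + 0.1543 = 0.2571 kg·m².
T = 2π√(I/(mgd)) = 2π√(0.2571/(3.40 × 3.71 × 0.213)) = 1.94 s.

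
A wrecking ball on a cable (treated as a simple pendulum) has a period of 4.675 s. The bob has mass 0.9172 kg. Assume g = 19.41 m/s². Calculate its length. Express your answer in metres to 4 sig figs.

From T = 2π√(L/g), L = gT²/(4π²) = 19.41 × 4.6750²/(4π²) = 10.75 m.

10.75 m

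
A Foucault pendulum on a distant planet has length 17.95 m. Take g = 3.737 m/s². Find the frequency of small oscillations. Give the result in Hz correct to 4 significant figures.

T = 2π√(L/g) = 2π√(17.95/3.737) = 13.771 s, so f = 1/T = 0.07262 Hz.

0.07262 Hz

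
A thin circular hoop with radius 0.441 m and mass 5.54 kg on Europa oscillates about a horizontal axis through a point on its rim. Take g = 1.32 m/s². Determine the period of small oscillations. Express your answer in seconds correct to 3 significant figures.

5.14 s

I_cm = mr² = 1.077 kg·m². The pivot is at distance d = 0.441 m from the centre of mass.
By the parallel-axis theorem, I = I_cm + md² = 1.077 + 1.077 = 2.155 kg·m².
T = 2π√(I/(mgd)) = 2π√(2.155/(5.54 × 1.32 × 0.441)) = 5.14 s.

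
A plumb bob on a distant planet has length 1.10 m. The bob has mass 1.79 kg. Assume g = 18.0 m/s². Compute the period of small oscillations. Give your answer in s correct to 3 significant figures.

T = 2π√(L/g) = 2π√(1.10/18.0) = 2π × 0.2472 = 1.55 s.

1.55 s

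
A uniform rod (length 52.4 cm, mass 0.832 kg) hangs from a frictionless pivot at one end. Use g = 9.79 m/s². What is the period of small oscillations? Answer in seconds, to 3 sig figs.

For a physical pendulum T = 2π√(I/(mgd)), with d = 0.2620 m from pivot to centre of mass.
I_cm = mL²/12 = 0.832 × 0.524²/12 = 0.01904 kg·m²; I = I_cm + md² = 0.01904 + 0.832 × 0.2620² = 0.07615 kg·m².
T = 2π√(0.07615/(0.832 × 9.79 × 0.2620)) = 1.19 s.

1.19 s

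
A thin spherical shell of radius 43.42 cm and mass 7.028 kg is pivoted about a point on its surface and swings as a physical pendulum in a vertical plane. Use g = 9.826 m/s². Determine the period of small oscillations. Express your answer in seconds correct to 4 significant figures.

I_cm = (2/3)mr² = 0.88332 kg·m². The pivot is at distance d = 0.4342 m from the centre of mass.
By the parallel-axis theorem, I = I_cm + md² = 0.88332 + 1.3250 = 2.2083 kg·m².
T = 2π√(I/(mgd)) = 2π√(2.2083/(7.028 × 9.826 × 0.4342)) = 1.705 s.

1.705 s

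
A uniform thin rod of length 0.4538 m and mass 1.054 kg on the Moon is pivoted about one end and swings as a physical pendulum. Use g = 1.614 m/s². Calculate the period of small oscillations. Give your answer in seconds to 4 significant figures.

For a physical pendulum T = 2π√(I/(mgd)), with d = 0.22690 m from pivot to centre of mass.
I_cm = mL²/12 = 1.054 × 0.4538²/12 = 0.018088 kg·m²; I = I_cm + md² = 0.018088 + 1.054 × 0.22690² = 0.072352 kg·m².
T = 2π√(0.072352/(1.054 × 1.614 × 0.22690)) = 2.720 s.

2.720 s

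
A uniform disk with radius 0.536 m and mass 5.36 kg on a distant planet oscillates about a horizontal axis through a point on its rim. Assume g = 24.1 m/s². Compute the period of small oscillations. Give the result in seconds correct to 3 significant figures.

1.15 s

I_cm = ½mr² = 0.7700 kg·m². The pivot is at distance d = 0.536 m from the centre of mass.
By the parallel-axis theorem, I = I_cm + md² = 0.7700 + 1.540 = 2.310 kg·m².
T = 2π√(I/(mgd)) = 2π√(2.310/(5.36 × 24.1 × 0.536)) = 1.15 s.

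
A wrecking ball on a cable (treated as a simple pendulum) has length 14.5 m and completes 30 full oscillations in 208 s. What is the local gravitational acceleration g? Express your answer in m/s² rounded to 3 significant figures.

T = 208/30 = 6.933 s.
From T = 2π√(L/g), g = 4π²L/T² = 4π² × 14.5/6.933² = 11.9 m/s².

11.9 m/s²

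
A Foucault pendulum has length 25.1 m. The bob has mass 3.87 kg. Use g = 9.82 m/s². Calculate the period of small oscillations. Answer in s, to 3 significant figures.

T = 2π√(L/g) = 2π√(25.1/9.82) = 2π × 1.599 = 10.0 s.

10.0 s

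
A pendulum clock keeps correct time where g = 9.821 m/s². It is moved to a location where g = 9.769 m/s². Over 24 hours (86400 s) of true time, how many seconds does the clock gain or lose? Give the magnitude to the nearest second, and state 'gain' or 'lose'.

lose 229 s

The clock's period scales as T ∝ 1/√g, so T'/T = √(9.821/9.769) = 1.00266.
In 86400 s of true time the clock registers 86400/1.00266 = 86171.0 s, so it loses 229 s.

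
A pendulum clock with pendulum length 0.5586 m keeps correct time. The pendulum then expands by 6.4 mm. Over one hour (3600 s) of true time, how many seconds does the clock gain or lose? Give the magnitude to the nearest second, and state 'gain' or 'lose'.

lose 20 s

T ∝ √L, so T'/T = √(0.56500/0.5586) = 1.00571.
In 3600 s of true time the clock registers 3600/1.00571 = 3579.6 s, so it loses 20 s.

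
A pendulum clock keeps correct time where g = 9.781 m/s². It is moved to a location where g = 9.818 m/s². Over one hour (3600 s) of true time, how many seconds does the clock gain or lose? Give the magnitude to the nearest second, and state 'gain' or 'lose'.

gain 7 s

The clock's period scales as T ∝ 1/√g, so T'/T = √(9.781/9.818) = 0.998114.
In 3600 s of true time the clock registers 3600/0.998114 = 3606.8 s, so it gains 7 s.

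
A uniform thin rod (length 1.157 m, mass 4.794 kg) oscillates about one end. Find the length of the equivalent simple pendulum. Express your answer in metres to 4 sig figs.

The equivalent simple-pendulum length is L_eq = I/(md), where I is about the pivot and d = 0.57850 m.
I_cm = (1/12)mL² = 0.53479 kg·m², so I = I_cm + md² = 0.53479 + 1.6044 = 2.1392 kg·m².
L_eq = 2.1392/(4.794 × 0.57850) = 0.7713 m.

0.7713 m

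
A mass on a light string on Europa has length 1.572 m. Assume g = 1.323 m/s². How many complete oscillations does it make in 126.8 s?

18

T = 2π√(L/g) = 2π√(1.572/1.323) = 6.8490 s.
Number of complete oscillations = ⌊126.8/6.8490⌋ = ⌊18.514⌋ = 18.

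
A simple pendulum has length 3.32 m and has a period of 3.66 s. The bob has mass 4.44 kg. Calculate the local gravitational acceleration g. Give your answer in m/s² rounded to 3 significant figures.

From T = 2π√(L/g), g = 4π²L/T² = 4π² × 3.32/3.660² = 9.78 m/s².

9.78 m/s²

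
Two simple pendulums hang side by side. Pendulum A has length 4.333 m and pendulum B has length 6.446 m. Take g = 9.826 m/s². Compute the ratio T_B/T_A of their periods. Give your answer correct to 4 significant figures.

T ∝ √L, so T_B/T_A = √(L_B/L_A) = √(6.446/4.333) = 1.220.

1.220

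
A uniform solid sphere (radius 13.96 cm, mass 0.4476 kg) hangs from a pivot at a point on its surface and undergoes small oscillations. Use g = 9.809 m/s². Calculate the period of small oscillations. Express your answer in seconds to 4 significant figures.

I_cm = (2/5)mr² = 0.0034892 kg·m². The pivot is at distance d = 0.1396 m from the centre of mass.
By the parallel-axis theorem, I = I_cm + md² = 0.0034892 + 0.0087229 = 0.012212 kg·m².
T = 2π√(I/(mgd)) = 2π√(0.012212/(0.4476 × 9.809 × 0.1396)) = 0.8869 s.

0.8869 s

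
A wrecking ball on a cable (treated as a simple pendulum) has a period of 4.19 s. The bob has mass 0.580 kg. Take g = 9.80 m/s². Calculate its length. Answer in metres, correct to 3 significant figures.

4.36 m

From T = 2π√(L/g), L = gT²/(4π²) = 9.80 × 4.190²/(4π²) = 4.36 m.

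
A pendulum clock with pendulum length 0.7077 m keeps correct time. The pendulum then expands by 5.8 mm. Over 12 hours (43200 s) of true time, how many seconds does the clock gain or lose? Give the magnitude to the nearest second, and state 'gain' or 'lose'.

T ∝ √L, so T'/T = √(0.71350/0.7077) = 1.00409.
In 43200 s of true time the clock registers 43200/1.00409 = 43024.1 s, so it loses 176 s.

lose 176 s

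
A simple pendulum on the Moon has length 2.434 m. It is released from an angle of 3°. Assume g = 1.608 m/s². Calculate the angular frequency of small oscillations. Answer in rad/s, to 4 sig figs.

ω = √(g/L) = √(1.608/2.434) = 0.8128 rad/s.

0.8128 rad/s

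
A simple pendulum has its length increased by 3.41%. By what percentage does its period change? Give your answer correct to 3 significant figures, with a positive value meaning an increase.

T ∝ √L, so T'/T = √(1.034) = 1.017.
Percentage change in T = (1.017 − 1) × 100% = 1.69%.

1.69%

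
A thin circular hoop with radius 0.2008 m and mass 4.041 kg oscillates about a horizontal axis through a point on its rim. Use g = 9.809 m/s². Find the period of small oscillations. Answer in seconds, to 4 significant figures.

1.271 s

I_cm = mr² = 0.16294 kg·m². The pivot is at distance d = 0.2008 m from the centre of mass.
By the parallel-axis theorem, I = I_cm + md² = 0.16294 + 0.16294 = 0.32587 kg·m².
T = 2π√(I/(mgd)) = 2π√(0.32587/(4.041 × 9.809 × 0.2008)) = 1.271 s.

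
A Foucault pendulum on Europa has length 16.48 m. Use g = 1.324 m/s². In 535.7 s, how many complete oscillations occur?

T = 2π√(L/g) = 2π√(16.48/1.324) = 22.167 s.
Number of complete oscillations = ⌊535.7/22.167⌋ = ⌊24.166⌋ = 24.

24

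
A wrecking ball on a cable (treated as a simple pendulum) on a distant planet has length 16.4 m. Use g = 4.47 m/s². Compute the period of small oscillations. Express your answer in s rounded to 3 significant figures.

T = 2π√(L/g) = 2π√(16.4/4.47) = 2π × 1.915 = 12.0 s.

12.0 s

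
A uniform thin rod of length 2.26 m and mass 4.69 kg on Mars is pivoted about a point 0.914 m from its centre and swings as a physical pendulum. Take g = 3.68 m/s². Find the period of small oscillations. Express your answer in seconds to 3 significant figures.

For a physical pendulum T = 2π√(I/(mgd)), with d = 0.9140 m from pivot to centre of mass.
I_cm = mL²/12 = 4.69 × 2.26²/12 = 1.996 kg·m²; I = I_cm + md² = 1.996 + 4.69 × 0.9140² = 5.914 kg·m².
T = 2π√(5.914/(4.69 × 3.68 × 0.9140)) = 3.85 s.

3.85 s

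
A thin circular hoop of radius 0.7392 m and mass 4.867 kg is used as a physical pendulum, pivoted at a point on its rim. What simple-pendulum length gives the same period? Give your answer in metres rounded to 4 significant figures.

The equivalent simple-pendulum length is L_eq = I/(md), where I is about the pivot and d = 0.73920 m.
I_cm = mR² = 2.6594 kg·m², so I = I_cm + md² = 2.6594 + 2.6594 = 5.3188 kg·m².
L_eq = 5.3188/(4.867 × 0.73920) = 1.478 m.

1.478 m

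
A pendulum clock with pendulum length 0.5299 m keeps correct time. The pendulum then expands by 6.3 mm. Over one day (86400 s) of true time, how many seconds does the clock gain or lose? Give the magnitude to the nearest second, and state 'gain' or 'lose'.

T ∝ √L, so T'/T = √(0.53620/0.5299) = 1.00593.
In 86400 s of true time the clock registers 86400/1.00593 = 85890.9 s, so it loses 509 s.

lose 509 s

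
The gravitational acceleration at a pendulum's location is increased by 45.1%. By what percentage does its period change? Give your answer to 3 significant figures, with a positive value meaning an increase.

T ∝ 1/√g, so T'/T = 1/√(1.451) = 0.8302.
Percentage change in T = (0.8302 − 1) × 100% = -17.0%.

-17.0%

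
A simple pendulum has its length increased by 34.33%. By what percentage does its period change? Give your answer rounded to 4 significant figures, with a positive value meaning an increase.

15.90%

T ∝ √L, so T'/T = √(1.3433) = 1.1590.
Percentage change in T = (1.1590 − 1) × 100% = 15.90%.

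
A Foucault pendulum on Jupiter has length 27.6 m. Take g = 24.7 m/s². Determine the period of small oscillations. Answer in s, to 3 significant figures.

T = 2π√(L/g) = 2π√(27.6/24.7) = 2π × 1.057 = 6.64 s.

6.64 s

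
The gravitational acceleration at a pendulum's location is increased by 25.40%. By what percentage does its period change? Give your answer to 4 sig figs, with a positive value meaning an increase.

T ∝ 1/√g, so T'/T = 1/√(1.2540) = 0.89300.
Percentage change in T = (0.89300 − 1) × 100% = -10.70%.

-10.70%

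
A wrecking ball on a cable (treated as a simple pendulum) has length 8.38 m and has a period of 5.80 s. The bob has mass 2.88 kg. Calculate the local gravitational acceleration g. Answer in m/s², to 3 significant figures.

9.83 m/s²

From T = 2π√(L/g), g = 4π²L/T² = 4π² × 8.38/5.800² = 9.83 m/s².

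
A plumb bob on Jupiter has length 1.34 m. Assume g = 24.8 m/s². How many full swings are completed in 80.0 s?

54

T = 2π√(L/g) = 2π√(1.34/24.8) = 1.461 s.
Number of complete oscillations = ⌊80.0/1.461⌋ = ⌊54.78⌋ = 54.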